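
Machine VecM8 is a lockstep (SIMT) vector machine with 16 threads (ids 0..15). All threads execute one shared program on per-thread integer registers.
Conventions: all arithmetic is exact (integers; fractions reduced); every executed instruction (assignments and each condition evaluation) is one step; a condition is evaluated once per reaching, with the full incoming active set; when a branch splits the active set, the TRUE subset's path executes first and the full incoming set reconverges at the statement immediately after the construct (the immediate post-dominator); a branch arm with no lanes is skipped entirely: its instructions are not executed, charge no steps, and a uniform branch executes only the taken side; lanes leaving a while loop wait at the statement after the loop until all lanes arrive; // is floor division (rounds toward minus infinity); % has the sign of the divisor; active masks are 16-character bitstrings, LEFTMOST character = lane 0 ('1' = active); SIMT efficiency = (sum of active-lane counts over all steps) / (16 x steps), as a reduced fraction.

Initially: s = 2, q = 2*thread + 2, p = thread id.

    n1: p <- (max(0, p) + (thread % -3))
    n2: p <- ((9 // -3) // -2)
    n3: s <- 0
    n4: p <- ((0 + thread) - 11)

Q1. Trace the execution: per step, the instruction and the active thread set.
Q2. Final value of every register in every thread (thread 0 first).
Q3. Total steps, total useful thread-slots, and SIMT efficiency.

step 0: p <- (max(0, p) + (thread % -3)) 1111111111111111
step 1: p <- ((9 // -3) // -2)       1111111111111111
step 2: s <- 0                       1111111111111111
step 3: p <- ((0 + thread) - 11)     1111111111111111

Answer: 4 steps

s: 0,0,0,0,0,0,0,0,0,0,0,0,0,0,0,0
q: 2,4,6,8,10,12,14,16,18,20,22,24,26,28,30,32
p: -11,-10,-9,-8,-7,-6,-5,-4,-3,-2,-1,0,1,2,3,4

steps = 4; useful = 64; efficiency = 64/64 = 1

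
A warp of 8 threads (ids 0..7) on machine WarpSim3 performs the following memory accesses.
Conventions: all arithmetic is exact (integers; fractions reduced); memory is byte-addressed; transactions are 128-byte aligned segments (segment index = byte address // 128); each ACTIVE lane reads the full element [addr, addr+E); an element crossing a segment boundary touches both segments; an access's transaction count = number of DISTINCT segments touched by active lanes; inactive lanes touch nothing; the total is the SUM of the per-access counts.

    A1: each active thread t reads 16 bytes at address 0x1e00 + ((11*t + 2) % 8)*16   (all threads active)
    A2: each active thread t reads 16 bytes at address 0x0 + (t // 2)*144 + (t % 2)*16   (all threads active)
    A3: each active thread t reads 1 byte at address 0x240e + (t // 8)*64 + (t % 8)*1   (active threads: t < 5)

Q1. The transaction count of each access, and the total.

A1: 1 transaction
A2: 4 transactions
A3: 1 transaction

Answer: 1,4,1; total 6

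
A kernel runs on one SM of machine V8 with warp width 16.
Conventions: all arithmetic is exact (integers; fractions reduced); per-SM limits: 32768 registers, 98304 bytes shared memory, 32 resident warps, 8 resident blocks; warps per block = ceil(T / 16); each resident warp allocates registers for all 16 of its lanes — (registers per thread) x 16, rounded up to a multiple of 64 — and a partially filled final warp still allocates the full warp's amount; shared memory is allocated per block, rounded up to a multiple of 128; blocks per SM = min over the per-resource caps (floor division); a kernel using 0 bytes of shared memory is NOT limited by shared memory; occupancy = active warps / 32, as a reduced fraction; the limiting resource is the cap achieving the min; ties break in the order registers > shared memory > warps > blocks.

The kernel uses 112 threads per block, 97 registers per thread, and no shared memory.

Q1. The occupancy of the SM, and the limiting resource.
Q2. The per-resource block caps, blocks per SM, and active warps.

Answer: occupancy 7/16, limited by registers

registers: 2 blocks
shared memory: no limit (kernel uses none)
warps: 4 blocks
blocks: 8 blocks

Answer: 2 blocks, 14 active warps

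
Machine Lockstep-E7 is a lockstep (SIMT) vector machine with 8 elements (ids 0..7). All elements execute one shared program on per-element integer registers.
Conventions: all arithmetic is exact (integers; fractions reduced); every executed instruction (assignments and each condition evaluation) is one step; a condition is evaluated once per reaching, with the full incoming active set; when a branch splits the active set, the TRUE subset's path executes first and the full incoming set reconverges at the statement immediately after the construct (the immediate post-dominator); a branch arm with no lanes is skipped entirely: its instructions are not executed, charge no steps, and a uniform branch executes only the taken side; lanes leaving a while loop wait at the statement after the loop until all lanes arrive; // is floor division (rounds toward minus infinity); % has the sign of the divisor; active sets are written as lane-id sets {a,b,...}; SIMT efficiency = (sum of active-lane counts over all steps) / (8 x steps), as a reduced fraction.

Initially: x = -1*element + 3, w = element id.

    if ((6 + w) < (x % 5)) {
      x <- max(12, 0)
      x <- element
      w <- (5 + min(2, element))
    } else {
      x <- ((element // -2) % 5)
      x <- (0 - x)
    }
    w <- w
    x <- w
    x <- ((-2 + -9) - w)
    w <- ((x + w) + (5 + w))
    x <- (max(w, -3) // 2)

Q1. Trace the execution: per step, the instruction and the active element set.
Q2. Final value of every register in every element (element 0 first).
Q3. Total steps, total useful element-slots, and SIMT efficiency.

step 0: eval ((6 + w) < (x % 5))     {0,1,2,3,4,5,6,7}
step 1: x <- ((element // -2) % 5)   {0,1,2,3,4,5,6,7}
step 2: x <- (0 - x)                 {0,1,2,3,4,5,6,7}
step 3: w <- w                       {0,1,2,3,4,5,6,7}
step 4: x <- w                       {0,1,2,3,4,5,6,7}
step 5: x <- ((-2 + -9) - w)         {0,1,2,3,4,5,6,7}
step 6: w <- ((x + w) + (5 + w))     {0,1,2,3,4,5,6,7}
step 7: x <- (max(w, -3) // 2)       {0,1,2,3,4,5,6,7}

Answer: 8 steps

x: -2,-2,-2,-2,-1,-1,0,0
w: -6,-5,-4,-3,-2,-1,0,1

steps = 8; useful = 64; efficiency = 64/64 = 1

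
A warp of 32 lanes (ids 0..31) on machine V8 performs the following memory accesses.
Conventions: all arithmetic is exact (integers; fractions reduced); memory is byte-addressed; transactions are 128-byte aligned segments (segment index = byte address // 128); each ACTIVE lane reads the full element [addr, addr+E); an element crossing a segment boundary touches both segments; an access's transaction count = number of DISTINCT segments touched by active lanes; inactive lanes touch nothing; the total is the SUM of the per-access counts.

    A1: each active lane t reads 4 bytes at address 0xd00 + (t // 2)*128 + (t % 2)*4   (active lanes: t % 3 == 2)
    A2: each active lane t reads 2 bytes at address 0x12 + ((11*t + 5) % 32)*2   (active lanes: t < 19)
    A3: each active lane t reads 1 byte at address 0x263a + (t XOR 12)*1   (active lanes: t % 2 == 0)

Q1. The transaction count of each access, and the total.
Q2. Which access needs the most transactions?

A1: 10 transactions
A2: 1 transaction
A3: 1 transaction

Answer: 10,1,1; total 12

Answer: A1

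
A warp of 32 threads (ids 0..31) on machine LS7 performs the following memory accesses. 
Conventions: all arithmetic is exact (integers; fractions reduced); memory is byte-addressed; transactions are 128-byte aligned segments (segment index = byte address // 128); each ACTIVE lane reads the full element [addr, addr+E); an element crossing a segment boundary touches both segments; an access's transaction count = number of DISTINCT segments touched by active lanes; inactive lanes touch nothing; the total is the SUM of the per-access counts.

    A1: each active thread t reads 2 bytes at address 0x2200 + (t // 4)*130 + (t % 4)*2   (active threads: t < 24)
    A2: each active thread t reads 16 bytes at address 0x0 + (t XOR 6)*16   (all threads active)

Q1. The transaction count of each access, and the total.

A1: 6 transactions
A2: 4 transactions

Answer: 6,4; total 10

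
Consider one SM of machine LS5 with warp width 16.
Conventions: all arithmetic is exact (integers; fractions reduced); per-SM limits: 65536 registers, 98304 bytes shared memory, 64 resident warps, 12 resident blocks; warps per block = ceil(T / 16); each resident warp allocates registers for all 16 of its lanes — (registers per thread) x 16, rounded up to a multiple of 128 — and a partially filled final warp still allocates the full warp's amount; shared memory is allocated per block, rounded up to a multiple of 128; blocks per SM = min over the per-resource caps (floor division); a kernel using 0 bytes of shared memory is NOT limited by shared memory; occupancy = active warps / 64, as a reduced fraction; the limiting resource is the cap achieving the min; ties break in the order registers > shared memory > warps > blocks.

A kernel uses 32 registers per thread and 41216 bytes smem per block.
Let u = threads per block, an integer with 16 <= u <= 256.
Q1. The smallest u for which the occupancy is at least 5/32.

Answer: u = 65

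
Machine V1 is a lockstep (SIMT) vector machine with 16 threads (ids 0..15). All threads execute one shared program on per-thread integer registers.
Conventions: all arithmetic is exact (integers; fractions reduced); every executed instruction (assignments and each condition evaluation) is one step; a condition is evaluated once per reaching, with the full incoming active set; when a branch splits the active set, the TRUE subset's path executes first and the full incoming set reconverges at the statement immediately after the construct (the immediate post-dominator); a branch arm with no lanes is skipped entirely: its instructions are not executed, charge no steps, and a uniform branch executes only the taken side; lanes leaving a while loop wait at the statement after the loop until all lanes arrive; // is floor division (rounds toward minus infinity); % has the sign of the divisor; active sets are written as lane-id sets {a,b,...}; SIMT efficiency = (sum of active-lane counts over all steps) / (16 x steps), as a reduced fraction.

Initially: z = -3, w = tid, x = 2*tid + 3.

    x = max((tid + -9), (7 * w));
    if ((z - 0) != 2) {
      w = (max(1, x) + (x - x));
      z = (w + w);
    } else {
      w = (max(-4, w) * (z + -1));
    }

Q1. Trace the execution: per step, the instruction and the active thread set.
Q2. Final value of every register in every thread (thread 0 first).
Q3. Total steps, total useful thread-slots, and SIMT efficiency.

step 0: x <- max((tid + -9), (7 * w)) {0,1,2,3,4,5,6,7,8,9,10,11,12,13,14,15}
step 1: eval ((z - 0) != 2)          {0,1,2,3,4,5,6,7,8,9,10,11,12,13,14,15}
step 2: w <- (max(1, x) + (x - x))   {0,1,2,3,4,5,6,7,8,9,10,11,12,13,14,15}
step 3: z <- (w + w)                 {0,1,2,3,4,5,6,7,8,9,10,11,12,13,14,15}

Answer: 4 steps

z: 2,14,28,42,56,70,84,98,112,126,140,154,168,182,196,210
w: 1,7,14,21,28,35,42,49,56,63,70,77,84,91,98,105
x: 0,7,14,21,28,35,42,49,56,63,70,77,84,91,98,105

steps = 4; useful = 64; efficiency = 64/64 = 1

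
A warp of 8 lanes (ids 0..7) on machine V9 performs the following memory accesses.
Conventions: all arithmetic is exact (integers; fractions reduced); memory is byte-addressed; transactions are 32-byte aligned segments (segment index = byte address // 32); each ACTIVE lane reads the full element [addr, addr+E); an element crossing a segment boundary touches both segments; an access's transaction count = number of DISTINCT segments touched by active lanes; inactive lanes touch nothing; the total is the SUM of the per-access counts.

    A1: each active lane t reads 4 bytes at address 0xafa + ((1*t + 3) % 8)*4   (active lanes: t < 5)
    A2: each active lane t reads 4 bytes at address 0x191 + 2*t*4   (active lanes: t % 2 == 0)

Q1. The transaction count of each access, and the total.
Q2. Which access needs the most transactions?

A1: 1 transaction
A2: 3 transactions

Answer: 1,3; total 4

Answer: A2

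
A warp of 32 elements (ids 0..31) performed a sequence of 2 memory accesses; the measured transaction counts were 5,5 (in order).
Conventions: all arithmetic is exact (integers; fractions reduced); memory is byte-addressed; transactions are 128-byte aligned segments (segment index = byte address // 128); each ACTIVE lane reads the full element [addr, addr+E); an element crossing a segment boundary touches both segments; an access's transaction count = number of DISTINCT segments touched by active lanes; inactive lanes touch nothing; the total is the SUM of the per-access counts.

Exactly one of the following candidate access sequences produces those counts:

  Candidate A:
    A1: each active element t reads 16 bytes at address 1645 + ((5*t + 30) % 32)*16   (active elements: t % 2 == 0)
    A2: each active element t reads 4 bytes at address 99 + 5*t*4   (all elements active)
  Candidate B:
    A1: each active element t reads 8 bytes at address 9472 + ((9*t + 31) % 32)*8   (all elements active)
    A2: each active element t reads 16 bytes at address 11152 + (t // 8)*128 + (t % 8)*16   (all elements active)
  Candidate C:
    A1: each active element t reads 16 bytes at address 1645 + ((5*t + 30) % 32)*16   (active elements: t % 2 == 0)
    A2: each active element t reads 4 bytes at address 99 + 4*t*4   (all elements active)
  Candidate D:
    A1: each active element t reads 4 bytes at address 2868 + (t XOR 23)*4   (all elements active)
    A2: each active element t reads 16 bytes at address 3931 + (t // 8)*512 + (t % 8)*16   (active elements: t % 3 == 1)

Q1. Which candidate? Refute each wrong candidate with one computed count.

A: A2 gives 6 transactions, not 5
B: A1 gives 2 transactions, not 5
D: A1 gives 2 transactions, not 5
C: all counts match (5,5)

Answer: C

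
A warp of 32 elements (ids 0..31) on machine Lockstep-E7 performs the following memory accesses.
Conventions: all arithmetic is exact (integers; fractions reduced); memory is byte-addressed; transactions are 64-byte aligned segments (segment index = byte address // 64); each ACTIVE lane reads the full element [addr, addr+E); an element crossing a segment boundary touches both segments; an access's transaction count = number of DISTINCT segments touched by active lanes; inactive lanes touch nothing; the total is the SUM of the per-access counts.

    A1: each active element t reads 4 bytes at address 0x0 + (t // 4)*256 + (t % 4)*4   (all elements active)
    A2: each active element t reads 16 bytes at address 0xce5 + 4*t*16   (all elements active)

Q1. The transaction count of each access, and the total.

A1: 8 transactions
A2: 32 transactions

Answer: 8,32; total 40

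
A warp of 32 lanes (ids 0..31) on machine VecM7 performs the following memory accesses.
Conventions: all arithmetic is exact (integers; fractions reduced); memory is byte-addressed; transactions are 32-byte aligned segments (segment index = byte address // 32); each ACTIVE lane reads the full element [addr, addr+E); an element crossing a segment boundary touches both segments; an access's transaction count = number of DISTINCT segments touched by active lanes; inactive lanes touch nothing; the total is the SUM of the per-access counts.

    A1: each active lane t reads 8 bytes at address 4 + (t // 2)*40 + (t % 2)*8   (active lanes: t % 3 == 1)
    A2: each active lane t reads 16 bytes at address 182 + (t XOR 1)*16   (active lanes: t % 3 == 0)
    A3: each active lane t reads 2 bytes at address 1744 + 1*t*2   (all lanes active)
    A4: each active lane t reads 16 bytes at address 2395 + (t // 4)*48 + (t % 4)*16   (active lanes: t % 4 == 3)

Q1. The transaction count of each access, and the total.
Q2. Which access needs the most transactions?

A1: 13 transactions
A2: 11 transactions
A3: 3 transactions
A4: 12 transactions

Answer: 13,11,3,12; total 39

Answer: A1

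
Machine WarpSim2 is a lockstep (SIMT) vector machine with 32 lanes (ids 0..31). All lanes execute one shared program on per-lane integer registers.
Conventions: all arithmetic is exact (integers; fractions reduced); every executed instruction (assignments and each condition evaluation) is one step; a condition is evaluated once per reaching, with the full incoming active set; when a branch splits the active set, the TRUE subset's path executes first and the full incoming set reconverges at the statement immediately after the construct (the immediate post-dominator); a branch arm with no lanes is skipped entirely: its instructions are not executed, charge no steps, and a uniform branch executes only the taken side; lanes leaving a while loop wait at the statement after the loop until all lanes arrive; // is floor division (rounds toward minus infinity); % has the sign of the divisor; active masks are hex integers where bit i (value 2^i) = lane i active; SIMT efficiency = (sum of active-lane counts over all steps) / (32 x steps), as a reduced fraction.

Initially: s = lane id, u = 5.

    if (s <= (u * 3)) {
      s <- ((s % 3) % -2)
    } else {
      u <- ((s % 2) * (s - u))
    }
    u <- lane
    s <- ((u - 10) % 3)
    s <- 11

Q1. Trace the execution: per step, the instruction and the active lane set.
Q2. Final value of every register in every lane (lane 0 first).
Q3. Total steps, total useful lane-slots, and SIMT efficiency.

step 0: eval (s <= (u * 3))          0xffffffff
step 1: s <- ((s % 3) % -2)          0x0000ffff
step 2: u <- ((s % 2) * (s - u))     0xffff0000
step 3: u <- lane                    0xffffffff
step 4: s <- ((u - 10) % 3)          0xffffffff
step 5: s <- 11                      0xffffffff

Answer: 6 steps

s: 11,11,11,11,11,11,11,11,11,11,11,11,11,11,11,11,11,11,11,11,11,11,11,11,11,11,11,11,11,11,11,11
u: 0,1,2,3,4,5,6,7,8,9,10,11,12,13,14,15,16,17,18,19,20,21,22,23,24,25,26,27,28,29,30,31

steps = 6; useful = 160; efficiency = 160/192 = 5/6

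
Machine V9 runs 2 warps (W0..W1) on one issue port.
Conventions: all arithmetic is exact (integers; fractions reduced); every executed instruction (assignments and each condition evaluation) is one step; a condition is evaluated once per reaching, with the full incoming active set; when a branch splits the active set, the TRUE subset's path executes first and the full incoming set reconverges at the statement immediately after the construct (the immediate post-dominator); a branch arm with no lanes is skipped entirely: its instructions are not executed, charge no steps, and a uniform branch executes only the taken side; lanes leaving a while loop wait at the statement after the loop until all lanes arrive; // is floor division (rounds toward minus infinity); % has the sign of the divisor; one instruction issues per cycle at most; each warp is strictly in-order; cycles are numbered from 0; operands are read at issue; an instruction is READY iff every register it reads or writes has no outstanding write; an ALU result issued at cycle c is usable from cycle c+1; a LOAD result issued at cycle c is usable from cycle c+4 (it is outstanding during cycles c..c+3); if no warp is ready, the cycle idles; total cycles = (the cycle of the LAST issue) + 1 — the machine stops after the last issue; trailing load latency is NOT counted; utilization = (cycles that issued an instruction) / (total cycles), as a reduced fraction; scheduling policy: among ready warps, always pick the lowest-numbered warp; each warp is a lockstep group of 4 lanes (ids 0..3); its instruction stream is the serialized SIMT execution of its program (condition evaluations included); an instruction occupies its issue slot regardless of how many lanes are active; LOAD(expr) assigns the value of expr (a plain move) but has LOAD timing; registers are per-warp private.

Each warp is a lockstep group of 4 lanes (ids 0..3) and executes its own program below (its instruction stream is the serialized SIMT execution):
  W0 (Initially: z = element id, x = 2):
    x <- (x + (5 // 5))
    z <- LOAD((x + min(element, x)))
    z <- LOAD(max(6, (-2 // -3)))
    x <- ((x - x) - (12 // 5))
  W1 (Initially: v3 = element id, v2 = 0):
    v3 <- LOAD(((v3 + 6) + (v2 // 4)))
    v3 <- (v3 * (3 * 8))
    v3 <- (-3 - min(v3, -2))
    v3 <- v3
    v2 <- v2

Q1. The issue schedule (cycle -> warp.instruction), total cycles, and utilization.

cycle 0: W0.I0
cycle 1: W0.I1
cycle 2: W1.I0
cycle 3: idle
cycle 4: idle
cycle 5: W0.I2
cycle 6: W0.I3
cycle 7: W1.I1
cycle 8: W1.I2
cycle 9: W1.I3
cycle 10: W1.I4

Answer: 11 cycles, utilization 9/11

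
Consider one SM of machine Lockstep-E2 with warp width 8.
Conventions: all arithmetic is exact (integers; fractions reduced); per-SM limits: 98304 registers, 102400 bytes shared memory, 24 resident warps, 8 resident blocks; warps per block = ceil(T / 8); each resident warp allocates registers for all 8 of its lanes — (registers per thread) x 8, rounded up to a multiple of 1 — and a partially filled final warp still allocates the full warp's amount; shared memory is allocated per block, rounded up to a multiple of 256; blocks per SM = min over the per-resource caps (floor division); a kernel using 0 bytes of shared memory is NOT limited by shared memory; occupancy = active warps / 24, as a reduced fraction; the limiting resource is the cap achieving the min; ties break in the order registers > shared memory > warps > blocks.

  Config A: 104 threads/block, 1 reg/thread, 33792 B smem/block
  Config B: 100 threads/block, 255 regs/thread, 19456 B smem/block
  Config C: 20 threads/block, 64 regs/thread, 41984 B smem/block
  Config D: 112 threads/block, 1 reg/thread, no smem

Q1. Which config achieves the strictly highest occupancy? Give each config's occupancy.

occupancies: A 13/24, B 13/24, C 1/4, D 7/12

Answer: D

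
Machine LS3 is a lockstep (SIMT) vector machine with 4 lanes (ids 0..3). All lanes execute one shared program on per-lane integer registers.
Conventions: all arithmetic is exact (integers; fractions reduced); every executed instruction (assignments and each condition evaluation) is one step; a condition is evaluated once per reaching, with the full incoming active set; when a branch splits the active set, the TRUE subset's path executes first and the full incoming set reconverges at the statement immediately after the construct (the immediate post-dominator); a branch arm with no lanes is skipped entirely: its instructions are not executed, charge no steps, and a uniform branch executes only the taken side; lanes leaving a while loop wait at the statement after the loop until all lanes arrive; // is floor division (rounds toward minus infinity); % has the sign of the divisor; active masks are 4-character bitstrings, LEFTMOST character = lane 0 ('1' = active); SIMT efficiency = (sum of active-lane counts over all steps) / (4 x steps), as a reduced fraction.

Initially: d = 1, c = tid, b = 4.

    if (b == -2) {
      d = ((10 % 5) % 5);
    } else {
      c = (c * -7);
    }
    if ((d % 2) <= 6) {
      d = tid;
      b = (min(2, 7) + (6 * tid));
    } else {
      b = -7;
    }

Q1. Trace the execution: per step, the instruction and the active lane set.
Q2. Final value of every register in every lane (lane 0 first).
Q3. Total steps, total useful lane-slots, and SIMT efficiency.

step 0: eval (b == -2)               1111
step 1: c <- (c * -7)                1111
step 2: eval ((d % 2) <= 6)          1111
step 3: d <- tid                     1111
step 4: b <- (min(2, 7) + (6 * tid)) 1111

Answer: 5 steps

d: 0,1,2,3
c: 0,-7,-14,-21
b: 2,8,14,20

steps = 5; useful = 20; efficiency = 20/20 = 1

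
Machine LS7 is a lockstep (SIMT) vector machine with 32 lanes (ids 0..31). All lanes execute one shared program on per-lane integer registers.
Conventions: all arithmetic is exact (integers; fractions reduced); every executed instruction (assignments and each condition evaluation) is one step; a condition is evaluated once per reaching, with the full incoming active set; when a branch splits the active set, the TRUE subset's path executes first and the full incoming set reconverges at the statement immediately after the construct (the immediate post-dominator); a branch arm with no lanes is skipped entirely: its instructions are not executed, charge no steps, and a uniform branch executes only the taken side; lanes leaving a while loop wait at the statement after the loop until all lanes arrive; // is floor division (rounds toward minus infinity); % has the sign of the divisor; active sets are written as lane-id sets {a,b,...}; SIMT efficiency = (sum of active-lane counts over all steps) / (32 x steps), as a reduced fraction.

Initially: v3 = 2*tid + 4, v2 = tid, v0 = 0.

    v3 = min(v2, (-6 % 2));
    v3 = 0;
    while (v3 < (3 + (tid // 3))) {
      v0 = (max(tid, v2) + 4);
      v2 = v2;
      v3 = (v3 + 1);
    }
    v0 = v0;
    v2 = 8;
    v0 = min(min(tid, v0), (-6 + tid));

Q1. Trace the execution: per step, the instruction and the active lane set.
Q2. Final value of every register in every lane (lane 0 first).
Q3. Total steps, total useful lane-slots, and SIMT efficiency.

step 0: v3 <- min(v2, (-6 % 2))      {0,1,2,3,4,5,6,7,8,9,10,11,12,13,14,15,16,17,18,19,20,21,22,23,24,25,26,27,28,29,30,31}
step 1: v3 <- 0                      {0,1,2,3,4,5,6,7,8,9,10,11,12,13,14,15,16,17,18,19,20,21,22,23,24,25,26,27,28,29,30,31}
step 2: eval (v3 < (3 + (tid // 3))) {0,1,2,3,4,5,6,7,8,9,10,11,12,13,14,15,16,17,18,19,20,21,22,23,24,25,26,27,28,29,30,31}
step 3: v0 <- (max(tid, v2) + 4)     {0,1,2,3,4,5,6,7,8,9,10,11,12,13,14,15,16,17,18,19,20,21,22,23,24,25,26,27,28,29,30,31}
step 4: v2 <- v2                     {0,1,2,3,4,5,6,7,8,9,10,11,12,13,14,15,16,17,18,19,20,21,22,23,24,25,26,27,28,29,30,31}
step 5: v3 <- (v3 + 1)               {0,1,2,3,4,5,6,7,8,9,10,11,12,13,14,15,16,17,18,19,20,21,22,23,24,25,26,27,28,29,30,31}
step 6: eval (v3 < (3 + (tid // 3))) {0,1,2,3,4,5,6,7,8,9,10,11,12,13,14,15,16,17,18,19,20,21,22,23,24,25,26,27,28,29,30,31}
step 7: v0 <- (max(tid, v2) + 4)     {0,1,2,3,4,5,6,7,8,9,10,11,12,13,14,15,16,17,18,19,20,21,22,23,24,25,26,27,28,29,30,31}
step 8: v2 <- v2                     {0,1,2,3,4,5,6,7,8,9,10,11,12,13,14,15,16,17,18,19,20,21,22,23,24,25,26,27,28,29,30,31}
step 9: v3 <- (v3 + 1)               {0,1,2,3,4,5,6,7,8,9,10,11,12,13,14,15,16,17,18,19,20,21,22,23,24,25,26,27,28,29,30,31}
step 10: eval (v3 < (3 + (tid // 3))) {0,1,2,3,4,5,6,7,8,9,10,11,12,13,14,15,16,17,18,19,20,21,22,23,24,25,26,27,28,29,30,31}
step 11: v0 <- (max(tid, v2) + 4)     {0,1,2,3,4,5,6,7,8,9,10,11,12,13,14,15,16,17,18,19,20,21,22,23,24,25,26,27,28,29,30,31}
step 12: v2 <- v2                     {0,1,2,3,4,5,6,7,8,9,10,11,12,13,14,15,16,17,18,19,20,21,22,23,24,25,26,27,28,29,30,31}
step 13: v3 <- (v3 + 1)               {0,1,2,3,4,5,6,7,8,9,10,11,12,13,14,15,16,17,18,19,20,21,22,23,24,25,26,27,28,29,30,31}
step 14: eval (v3 < (3 + (tid // 3))) {0,1,2,3,4,5,6,7,8,9,10,11,12,13,14,15,16,17,18,19,20,21,22,23,24,25,26,27,28,29,30,31}
step 15: v0 <- (max(tid, v2) + 4)     {3,4,5,6,7,8,9,10,11,12,13,14,15,16,17,18,19,20,21,22,23,24,25,26,27,28,29,30,31}
step 16: v2 <- v2                     {3,4,5,6,7,8,9,10,11,12,13,14,15,16,17,18,19,20,21,22,23,24,25,26,27,28,29,30,31}
step 17: v3 <- (v3 + 1)               {3,4,5,6,7,8,9,10,11,12,13,14,15,16,17,18,19,20,21,22,23,24,25,26,27,28,29,30,31}
step 18: eval (v3 < (3 + (tid // 3))) {3,4,5,6,7,8,9,10,11,12,13,14,15,16,17,18,19,20,21,22,23,24,25,26,27,28,29,30,31}
step 19: v0 <- (max(tid, v2) + 4)     {6,7,8,9,10,11,12,13,14,15,16,17,18,19,20,21,22,23,24,25,26,27,28,29,30,31}
step 20: v2 <- v2                     {6,7,8,9,10,11,12,13,14,15,16,17,18,19,20,21,22,23,24,25,26,27,28,29,30,31}
step 21: v3 <- (v3 + 1)               {6,7,8,9,10,11,12,13,14,15,16,17,18,19,20,21,22,23,24,25,26,27,28,29,30,31}
step 22: eval (v3 < (3 + (tid // 3))) {6,7,8,9,10,11,12,13,14,15,16,17,18,19,20,21,22,23,24,25,26,27,28,29,30,31}
step 23: v0 <- (max(tid, v2) + 4)     {9,10,11,12,13,14,15,16,17,18,19,20,21,22,23,24,25,26,27,28,29,30,31}
step 24: v2 <- v2                     {9,10,11,12,13,14,15,16,17,18,19,20,21,22,23,24,25,26,27,28,29,30,31}
step 25: v3 <- (v3 + 1)               {9,10,11,12,13,14,15,16,17,18,19,20,21,22,23,24,25,26,27,28,29,30,31}
step 26: eval (v3 < (3 + (tid // 3))) {9,10,11,12,13,14,15,16,17,18,19,20,21,22,23,24,25,26,27,28,29,30,31}
step 27: v0 <- (max(tid, v2) + 4)     {12,13,14,15,16,17,18,19,20,21,22,23,24,25,26,27,28,29,30,31}
step 28: v2 <- v2                     {12,13,14,15,16,17,18,19,20,21,22,23,24,25,26,27,28,29,30,31}
step 29: v3 <- (v3 + 1)               {12,13,14,15,16,17,18,19,20,21,22,23,24,25,26,27,28,29,30,31}
step 30: eval (v3 < (3 + (tid // 3))) {12,13,14,15,16,17,18,19,20,21,22,23,24,25,26,27,28,29,30,31}
step 31: v0 <- (max(tid, v2) + 4)     {15,16,17,18,19,20,21,22,23,24,25,26,27,28,29,30,31}
step 32: v2 <- v2                     {15,16,17,18,19,20,21,22,23,24,25,26,27,28,29,30,31}
step 33: v3 <- (v3 + 1)               {15,16,17,18,19,20,21,22,23,24,25,26,27,28,29,30,31}
step 34: eval (v3 < (3 + (tid // 3))) {15,16,17,18,19,20,21,22,23,24,25,26,27,28,29,30,31}
step 35: v0 <- (max(tid, v2) + 4)     {18,19,20,21,22,23,24,25,26,27,28,29,30,31}
step 36: v2 <- v2                     {18,19,20,21,22,23,24,25,26,27,28,29,30,31}
step 37: v3 <- (v3 + 1)               {18,19,20,21,22,23,24,25,26,27,28,29,30,31}
step 38: eval (v3 < (3 + (tid // 3))) {18,19,20,21,22,23,24,25,26,27,28,29,30,31}
step 39: v0 <- (max(tid, v2) + 4)     {21,22,23,24,25,26,27,28,29,30,31}
step 40: v2 <- v2                     {21,22,23,24,25,26,27,28,29,30,31}
step 41: v3 <- (v3 + 1)               {21,22,23,24,25,26,27,28,29,30,31}
step 42: eval (v3 < (3 + (tid // 3))) {21,22,23,24,25,26,27,28,29,30,31}
step 43: v0 <- (max(tid, v2) + 4)     {24,25,26,27,28,29,30,31}
step 44: v2 <- v2                     {24,25,26,27,28,29,30,31}
step 45: v3 <- (v3 + 1)               {24,25,26,27,28,29,30,31}
step 46: eval (v3 < (3 + (tid // 3))) {24,25,26,27,28,29,30,31}
step 47: v0 <- (max(tid, v2) + 4)     {27,28,29,30,31}
step 48: v2 <- v2                     {27,28,29,30,31}
step 49: v3 <- (v3 + 1)               {27,28,29,30,31}
step 50: eval (v3 < (3 + (tid // 3))) {27,28,29,30,31}
step 51: v0 <- (max(tid, v2) + 4)     {30,31}
step 52: v2 <- v2                     {30,31}
step 53: v3 <- (v3 + 1)               {30,31}
step 54: eval (v3 < (3 + (tid // 3))) {30,31}
step 55: v0 <- v0                     {0,1,2,3,4,5,6,7,8,9,10,11,12,13,14,15,16,17,18,19,20,21,22,23,24,25,26,27,28,29,30,31}
step 56: v2 <- 8                      {0,1,2,3,4,5,6,7,8,9,10,11,12,13,14,15,16,17,18,19,20,21,22,23,24,25,26,27,28,29,30,31}
step 57: v0 <- min(min(tid, v0), (-6 + tid)) {0,1,2,3,4,5,6,7,8,9,10,11,12,13,14,15,16,17,18,19,20,21,22,23,24,25,26,27,28,29,30,31}

Answer: 58 steps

v3: 3,3,3,4,4,4,5,5,5,6,6,6,7,7,7,8,8,8,9,9,9,10,10,10,11,11,11,12,12,12,13,13
v2: 8,8,8,8,8,8,8,8,8,8,8,8,8,8,8,8,8,8,8,8,8,8,8,8,8,8,8,8,8,8,8,8
v0: -6,-5,-4,-3,-2,-1,0,1,2,3,4,5,6,7,8,9,10,11,12,13,14,15,16,17,18,19,20,21,22,23,24,25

steps = 58; useful = 1196; efficiency = 1196/1856 = 299/464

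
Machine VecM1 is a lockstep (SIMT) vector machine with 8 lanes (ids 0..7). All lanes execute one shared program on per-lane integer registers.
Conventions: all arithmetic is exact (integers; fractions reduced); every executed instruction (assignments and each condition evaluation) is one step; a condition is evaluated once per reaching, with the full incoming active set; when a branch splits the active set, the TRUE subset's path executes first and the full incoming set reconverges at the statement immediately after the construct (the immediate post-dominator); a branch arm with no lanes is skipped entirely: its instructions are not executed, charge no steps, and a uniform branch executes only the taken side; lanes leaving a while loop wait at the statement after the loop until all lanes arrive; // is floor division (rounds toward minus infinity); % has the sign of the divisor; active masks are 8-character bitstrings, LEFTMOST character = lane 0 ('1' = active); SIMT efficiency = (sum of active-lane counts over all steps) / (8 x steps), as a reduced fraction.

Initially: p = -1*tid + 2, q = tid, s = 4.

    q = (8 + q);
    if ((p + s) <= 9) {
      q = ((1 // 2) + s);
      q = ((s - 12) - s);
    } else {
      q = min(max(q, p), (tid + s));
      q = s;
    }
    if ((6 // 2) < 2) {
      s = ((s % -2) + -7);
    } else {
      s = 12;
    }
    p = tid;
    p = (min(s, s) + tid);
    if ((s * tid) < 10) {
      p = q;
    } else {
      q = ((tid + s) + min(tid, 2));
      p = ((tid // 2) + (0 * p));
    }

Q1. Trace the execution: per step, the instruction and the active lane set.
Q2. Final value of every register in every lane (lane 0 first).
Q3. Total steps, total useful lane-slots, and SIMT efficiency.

step 0: q <- (8 + q)                 11111111
step 1: eval ((p + s) <= 9)          11111111
step 2: q <- ((1 // 2) + s)          11111111
step 3: q <- ((s - 12) - s)          11111111
step 4: eval ((6 // 2) < 2)          11111111
step 5: s <- 12                      11111111
step 6: p <- tid                     11111111
step 7: p <- (min(s, s) + tid)       11111111
step 8: eval ((s * tid) < 10)        11111111
step 9: p <- q                       10000000
step 10: q <- ((tid + s) + min(tid, 2)) 01111111
step 11: p <- ((tid // 2) + (0 * p))  01111111

Answer: 12 steps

p: -12,0,1,1,2,2,3,3
q: -12,14,16,17,18,19,20,21
s: 12,12,12,12,12,12,12,12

steps = 12; useful = 87; efficiency = 87/96 = 29/32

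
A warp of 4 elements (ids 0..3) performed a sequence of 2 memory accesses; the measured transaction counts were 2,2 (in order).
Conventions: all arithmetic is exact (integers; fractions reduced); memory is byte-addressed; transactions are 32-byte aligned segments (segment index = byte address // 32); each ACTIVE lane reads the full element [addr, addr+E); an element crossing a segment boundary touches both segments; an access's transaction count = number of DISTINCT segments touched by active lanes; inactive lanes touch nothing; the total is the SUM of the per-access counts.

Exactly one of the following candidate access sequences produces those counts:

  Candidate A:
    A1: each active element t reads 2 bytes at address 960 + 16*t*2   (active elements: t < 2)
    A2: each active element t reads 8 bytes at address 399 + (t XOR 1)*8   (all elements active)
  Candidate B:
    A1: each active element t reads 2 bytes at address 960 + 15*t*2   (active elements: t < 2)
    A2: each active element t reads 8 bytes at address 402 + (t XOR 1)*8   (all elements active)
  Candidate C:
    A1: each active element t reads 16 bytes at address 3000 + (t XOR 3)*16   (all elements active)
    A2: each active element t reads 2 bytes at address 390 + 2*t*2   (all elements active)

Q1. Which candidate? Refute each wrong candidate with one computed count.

B: A1 gives 1 transaction, not 2
C: A1 gives 3 transactions, not 2
A: all counts match (2,2)

Answer: A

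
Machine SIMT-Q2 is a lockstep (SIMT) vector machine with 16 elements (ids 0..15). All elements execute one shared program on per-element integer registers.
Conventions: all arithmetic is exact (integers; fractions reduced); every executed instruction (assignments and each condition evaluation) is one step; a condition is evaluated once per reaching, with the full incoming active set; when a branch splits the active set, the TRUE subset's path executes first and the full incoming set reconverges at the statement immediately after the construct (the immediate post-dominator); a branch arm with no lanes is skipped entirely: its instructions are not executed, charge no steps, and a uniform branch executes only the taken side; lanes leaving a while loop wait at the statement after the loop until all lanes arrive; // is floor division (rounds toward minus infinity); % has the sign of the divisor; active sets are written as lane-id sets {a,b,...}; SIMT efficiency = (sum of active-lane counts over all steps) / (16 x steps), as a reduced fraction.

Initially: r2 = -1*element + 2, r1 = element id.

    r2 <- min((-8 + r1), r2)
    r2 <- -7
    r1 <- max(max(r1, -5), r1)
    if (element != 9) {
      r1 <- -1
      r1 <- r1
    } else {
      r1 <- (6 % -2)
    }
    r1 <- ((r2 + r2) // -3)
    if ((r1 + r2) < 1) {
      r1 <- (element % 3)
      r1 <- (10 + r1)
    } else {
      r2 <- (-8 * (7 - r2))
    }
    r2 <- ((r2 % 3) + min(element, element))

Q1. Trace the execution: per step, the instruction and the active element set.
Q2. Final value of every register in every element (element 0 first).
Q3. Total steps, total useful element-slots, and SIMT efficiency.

step 0: r2 <- min((-8 + r1), r2)     {0,1,2,3,4,5,6,7,8,9,10,11,12,13,14,15}
step 1: r2 <- -7                     {0,1,2,3,4,5,6,7,8,9,10,11,12,13,14,15}
step 2: r1 <- max(max(r1, -5), r1)   {0,1,2,3,4,5,6,7,8,9,10,11,12,13,14,15}
step 3: eval (element != 9)          {0,1,2,3,4,5,6,7,8,9,10,11,12,13,14,15}
step 4: r1 <- -1                     {0,1,2,3,4,5,6,7,8,10,11,12,13,14,15}
step 5: r1 <- r1                     {0,1,2,3,4,5,6,7,8,10,11,12,13,14,15}
step 6: r1 <- (6 % -2)               {9}
step 7: r1 <- ((r2 + r2) // -3)      {0,1,2,3,4,5,6,7,8,9,10,11,12,13,14,15}
step 8: eval ((r1 + r2) < 1)         {0,1,2,3,4,5,6,7,8,9,10,11,12,13,14,15}
step 9: r1 <- (element % 3)          {0,1,2,3,4,5,6,7,8,9,10,11,12,13,14,15}
step 10: r1 <- (10 + r1)              {0,1,2,3,4,5,6,7,8,9,10,11,12,13,14,15}
step 11: r2 <- ((r2 % 3) + min(element, element)) {0,1,2,3,4,5,6,7,8,9,10,11,12,13,14,15}

Answer: 12 steps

r2: 2,3,4,5,6,7,8,9,10,11,12,13,14,15,16,17
r1: 10,11,12,10,11,12,10,11,12,10,11,12,10,11,12,10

steps = 12; useful = 175; efficiency = 175/192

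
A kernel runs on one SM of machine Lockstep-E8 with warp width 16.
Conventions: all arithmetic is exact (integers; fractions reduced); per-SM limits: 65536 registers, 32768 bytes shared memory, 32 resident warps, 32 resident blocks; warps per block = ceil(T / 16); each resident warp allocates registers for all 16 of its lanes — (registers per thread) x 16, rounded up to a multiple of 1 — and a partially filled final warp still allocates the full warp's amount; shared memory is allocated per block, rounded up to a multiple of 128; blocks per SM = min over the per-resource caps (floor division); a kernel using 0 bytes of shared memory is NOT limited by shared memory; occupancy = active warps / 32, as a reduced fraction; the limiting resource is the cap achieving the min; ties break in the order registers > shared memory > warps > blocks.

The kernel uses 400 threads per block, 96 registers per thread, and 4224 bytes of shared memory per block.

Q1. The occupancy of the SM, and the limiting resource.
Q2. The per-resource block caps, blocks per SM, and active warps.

Answer: occupancy 25/32, limited by registers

registers: 1 block
shared memory: 7 blocks
warps: 1 block
blocks: 32 blocks

Answer: 1 block, 25 active warps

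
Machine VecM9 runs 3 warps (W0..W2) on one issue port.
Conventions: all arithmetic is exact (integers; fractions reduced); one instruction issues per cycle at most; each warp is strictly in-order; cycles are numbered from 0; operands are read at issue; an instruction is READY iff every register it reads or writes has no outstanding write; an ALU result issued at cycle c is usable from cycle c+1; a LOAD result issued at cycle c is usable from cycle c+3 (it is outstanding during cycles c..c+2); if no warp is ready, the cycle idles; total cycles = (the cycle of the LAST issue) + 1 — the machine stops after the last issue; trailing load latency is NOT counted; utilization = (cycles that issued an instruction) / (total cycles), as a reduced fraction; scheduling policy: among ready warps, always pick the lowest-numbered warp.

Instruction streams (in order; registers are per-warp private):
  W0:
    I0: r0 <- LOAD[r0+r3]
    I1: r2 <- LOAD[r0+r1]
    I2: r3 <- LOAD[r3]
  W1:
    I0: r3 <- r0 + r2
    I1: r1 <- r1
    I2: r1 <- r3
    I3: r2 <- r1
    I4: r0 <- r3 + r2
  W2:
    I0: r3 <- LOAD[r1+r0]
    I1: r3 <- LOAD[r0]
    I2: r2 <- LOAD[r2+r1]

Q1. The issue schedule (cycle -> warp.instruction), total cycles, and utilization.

cycle 0: W0.I0
cycle 1: W1.I0
cycle 2: W1.I1
cycle 3: W0.I1
cycle 4: W0.I2
cycle 5: W1.I2
cycle 6: W1.I3
cycle 7: W1.I4
cycle 8: W2.I0
cycle 9: idle
cycle 10: idle
cycle 11: W2.I1
cycle 12: W2.I2

Answer: 13 cycles, utilization 11/13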